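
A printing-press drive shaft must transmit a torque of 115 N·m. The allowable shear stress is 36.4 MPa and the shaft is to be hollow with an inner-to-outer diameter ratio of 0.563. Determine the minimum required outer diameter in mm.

For a hollow shaft with d_i/d_o = 0.563: τ_max = 16T/(π d_o³ (1−k⁴)), so d_o = [16T/(π τ_allow (1−k⁴))]^(1/3) = [16·115.0/(π·3.64×10^7·0.8995)]^(1/3) = 0.02615 m.

26.2 mm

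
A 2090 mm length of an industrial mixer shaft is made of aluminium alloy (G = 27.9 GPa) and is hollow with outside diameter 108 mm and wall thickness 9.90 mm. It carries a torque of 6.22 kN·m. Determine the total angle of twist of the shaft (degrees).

3.60°

J = π(d_o⁴ − d_i⁴)/32 = π(0.108⁴ − 0.0882⁴)/32 = 7.415×10^-6 m⁴.
θ = T·L/(G·J) = 6220 × 2.09 / (27.9×10⁹ × 7.415×10^-6) = 0.06283 rad.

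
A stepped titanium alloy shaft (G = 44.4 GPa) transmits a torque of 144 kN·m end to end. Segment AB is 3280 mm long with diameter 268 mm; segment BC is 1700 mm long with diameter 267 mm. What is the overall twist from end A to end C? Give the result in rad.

J_AB = π(0.268)⁴/32 = 5.06×10^-4 m⁴; J_BC = π(0.267)⁴/32 = 4.99×10^-4 m⁴.
θ = (T/G)·Σ L_i/J_i = (144000/44.4×10⁹)·(3.28/5.06×10^-4 + 1.70/4.99×10^-4) = 0.03206 rad.

0.0321 rad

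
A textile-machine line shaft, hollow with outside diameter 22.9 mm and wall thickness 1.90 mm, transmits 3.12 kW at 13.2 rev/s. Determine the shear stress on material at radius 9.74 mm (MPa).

ω = 2π·13.2 = 82.94 rad/s, so T = P/ω = 3.12×10³ / 82.94 = 37.62 N·m.
J = π(d_o⁴ − d_i⁴)/32 = π(0.0229⁴ − 0.0191⁴)/32 = 1.393×10^-8 m⁴.
Shear stress varies linearly with radius: τ = T·r/J = 37.62 × 0.00974 / 1.393×10^-8 = 2.630×10^7 Pa.

26.3 MPa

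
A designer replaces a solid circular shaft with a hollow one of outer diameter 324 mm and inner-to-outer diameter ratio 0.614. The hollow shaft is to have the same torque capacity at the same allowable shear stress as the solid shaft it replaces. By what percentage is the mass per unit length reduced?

31.0 %

Equal τ_max and T ⇒ the solid shaft needs d_s³ = d_o³(1−k⁴), so d_s = 324·(1−0.614⁴)^(1/3) = 307.9 mm.
Area ratio A_h/A_s = d_o²(1−k²)/d_s² = (1−k²)/(1−k⁴)^(2/3) = 0.6900.
Mass saving = 1 − 0.6900 = 31.0 %.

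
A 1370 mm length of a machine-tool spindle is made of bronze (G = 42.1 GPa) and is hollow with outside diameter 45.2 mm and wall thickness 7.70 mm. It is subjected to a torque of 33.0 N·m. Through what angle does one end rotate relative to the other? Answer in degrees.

0.185°

J = π(d_o⁴ − d_i⁴)/32 = π(0.0452⁴ − 0.0298⁴)/32 = 3.324×10^-7 m⁴.
θ = T·L/(G·J) = 33.00 × 1.37 / (42.1×10⁹ × 3.324×10^-7) = 3.231×10^-3 rad.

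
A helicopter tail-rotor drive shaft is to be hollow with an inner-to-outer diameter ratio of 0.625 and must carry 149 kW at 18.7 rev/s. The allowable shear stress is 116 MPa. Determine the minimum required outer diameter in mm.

40.4 mm

ω = 2π·18.7 = 117.5 rad/s, so T = P/ω = 149×10³ / 117.5 = 1268 N·m.
For a hollow shaft with d_i/d_o = 0.625: τ_max = 16T/(π d_o³ (1−k⁴)), so d_o = [16T/(π τ_allow (1−k⁴))]^(1/3) = [16·1268/(π·1.16×10^8·0.8474)]^(1/3) = 0.04035 m.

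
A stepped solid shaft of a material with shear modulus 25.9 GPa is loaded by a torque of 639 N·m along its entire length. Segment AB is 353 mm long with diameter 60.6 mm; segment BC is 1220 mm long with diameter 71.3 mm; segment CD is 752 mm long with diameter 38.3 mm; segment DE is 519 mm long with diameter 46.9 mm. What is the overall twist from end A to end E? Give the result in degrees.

7.63°

J_AB = π(0.0606)⁴/32 = 1.32×10^-6 m⁴; J_BC = π(0.0713)⁴/32 = 2.54×10^-6 m⁴; J_CD = π(0.0383)⁴/32 = 2.11×10^-7 m⁴; J_DE = π(0.0469)⁴/32 = 4.75×10^-7 m⁴.
θ = (T/G)·Σ L_i/J_i = (639.0/25.9×10⁹)·(0.353/1.32×10^-6 + 1.22/2.54×10^-6 + 0.752/2.11×10^-7 + 0.519/4.75×10^-7) = 0.1332 rad.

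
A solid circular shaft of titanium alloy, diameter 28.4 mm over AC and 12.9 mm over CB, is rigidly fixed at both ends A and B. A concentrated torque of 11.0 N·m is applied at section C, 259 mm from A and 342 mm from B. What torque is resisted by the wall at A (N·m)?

Compatibility: T_A·a/J_AC = T_B·b/J_CB with T_A + T_B = T₀.
J_AC = 6.39×10^-8 m⁴, J_CB = 2.72×10^-9 m⁴, so T_A = T₀·(J_AC/a)/((J_AC/a)+(J_CB/b)) = 10.66 N·m, T_B = 0.3435 N·m.

10.7 N·m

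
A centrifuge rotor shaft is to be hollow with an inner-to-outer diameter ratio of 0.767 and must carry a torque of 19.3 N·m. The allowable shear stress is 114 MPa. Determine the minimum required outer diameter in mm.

11.0 mm

For a hollow shaft with d_i/d_o = 0.767: τ_max = 16T/(π d_o³ (1−k⁴)), so d_o = [16T/(π τ_allow (1−k⁴))]^(1/3) = [16·19.30/(π·1.14×10^8·0.6539)]^(1/3) = 0.01097 m.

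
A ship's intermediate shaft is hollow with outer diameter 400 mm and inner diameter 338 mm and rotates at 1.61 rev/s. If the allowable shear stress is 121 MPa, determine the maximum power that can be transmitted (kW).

J = π(d_o⁴ − d_i⁴)/32 = π(0.400⁴ − 0.338⁴)/32 = 1.232×10^-3 m⁴.
T_max = τ_allow·J/r = 1.21×10^8 × 1.232×10^-3 / 0.200 = 745300 N·m.
ω = 2π·1.61 = 10.12 rad/s, so P_max = T_max·ω = 7.540×10^6 W.

7540 kW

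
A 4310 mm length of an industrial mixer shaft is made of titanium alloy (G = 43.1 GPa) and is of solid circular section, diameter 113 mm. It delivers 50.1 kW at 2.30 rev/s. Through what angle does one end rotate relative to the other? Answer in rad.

0.0217 rad

ω = 2π·2.30 = 14.45 rad/s, so T = P/ω = 50.1×10³ / 14.45 = 3467 N·m.
J = πd⁴/32 = π(0.113)⁴/32 = 1.601×10^-5 m⁴.
θ = T·L/(G·J) = 3467 × 4.31 / (43.1×10⁹ × 1.601×10^-5) = 0.02166 rad.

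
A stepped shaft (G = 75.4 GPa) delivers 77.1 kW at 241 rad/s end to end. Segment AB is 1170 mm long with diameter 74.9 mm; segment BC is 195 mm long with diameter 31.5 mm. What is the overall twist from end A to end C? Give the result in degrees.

ω = 241 rad/s, so T = P/ω = 77.1×10³ / 241.0 = 319.9 N·m.
J_AB = π(0.0749)⁴/32 = 3.09×10^-6 m⁴; J_BC = π(0.0315)⁴/32 = 9.67×10^-8 m⁴.
θ = (T/G)·Σ L_i/J_i = (319.9/75.4×10⁹)·(1.17/3.09×10^-6 + 0.195/9.67×10^-8) = 0.01017 rad.

0.582°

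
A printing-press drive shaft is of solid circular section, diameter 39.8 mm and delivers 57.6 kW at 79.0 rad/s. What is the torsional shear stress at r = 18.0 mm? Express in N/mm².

ω = 79.0 rad/s, so T = P/ω = 57.6×10³ / 79.00 = 729.1 N·m.
J = πd⁴/32 = π(0.0398)⁴/32 = 2.463×10^-7 m⁴.
Shear stress varies linearly with radius: τ = T·r/J = 729.1 × 0.0180 / 2.463×10^-7 = 5.328×10^7 Pa.

53.3 N/mm²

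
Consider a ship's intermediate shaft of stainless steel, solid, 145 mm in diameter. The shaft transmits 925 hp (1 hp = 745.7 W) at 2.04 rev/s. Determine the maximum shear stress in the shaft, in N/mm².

ω = 2π·2.04 = 12.82 rad/s, so T = P/ω = 925×745.7 / 12.82 = 53810 N·m.
J = πd⁴/32 = π(0.145)⁴/32 = 4.340×10^-5 m⁴.
τ_max = T·r/J = 53810 × 0.0725 / 4.340×10^-5 = 8.990×10^7 Pa.

89.9 N/mm²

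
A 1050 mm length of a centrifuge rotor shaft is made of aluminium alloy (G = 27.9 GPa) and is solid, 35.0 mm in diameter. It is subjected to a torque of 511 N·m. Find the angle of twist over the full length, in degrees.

7.48°

J = πd⁴/32 = π(0.0350)⁴/32 = 1.473×10^-7 m⁴.
θ = T·L/(G·J) = 511.0 × 1.05 / (27.9×10⁹ × 1.473×10^-7) = 0.1305 rad.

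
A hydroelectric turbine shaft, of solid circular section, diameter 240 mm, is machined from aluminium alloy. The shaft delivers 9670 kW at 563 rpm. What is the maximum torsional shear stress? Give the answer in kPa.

ω = 2π·563/60 = 58.96 rad/s, so T = P/ω = 9670×10³ / 58.96 = 164000 N·m.
J = πd⁴/32 = π(0.240)⁴/32 = 3.257×10^-4 m⁴.
τ_max = T·r/J = 164000 × 0.120 / 3.257×10^-4 = 6.043×10^7 Pa.

60400 kPa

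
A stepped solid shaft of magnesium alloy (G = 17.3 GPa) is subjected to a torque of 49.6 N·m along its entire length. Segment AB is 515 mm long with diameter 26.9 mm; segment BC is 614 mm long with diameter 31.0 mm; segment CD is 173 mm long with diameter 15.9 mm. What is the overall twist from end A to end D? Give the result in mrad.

J_AB = π(0.0269)⁴/32 = 5.14×10^-8 m⁴; J_BC = π(0.0310)⁴/32 = 9.07×10^-8 m⁴; J_CD = π(0.0159)⁴/32 = 6.27×10^-9 m⁴.
θ = (T/G)·Σ L_i/J_i = (49.60/17.3×10⁹)·(0.515/5.14×10^-8 + 0.614/9.07×10^-8 + 0.173/6.27×10^-9) = 0.1272 rad.

127 mrad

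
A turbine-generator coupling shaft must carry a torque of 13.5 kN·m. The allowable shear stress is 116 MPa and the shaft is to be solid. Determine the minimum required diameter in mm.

84.0 mm

For a solid shaft τ_max = 16T/(πd³), so d = (16T/(π τ_allow))^(1/3) = (16·13500/(π·1.16×10^8))^(1/3) = 0.08400 m.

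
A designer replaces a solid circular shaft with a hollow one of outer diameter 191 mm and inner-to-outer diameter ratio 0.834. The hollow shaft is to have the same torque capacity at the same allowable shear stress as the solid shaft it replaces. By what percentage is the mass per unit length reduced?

52.7 %

Equal τ_max and T ⇒ the solid shaft needs d_s³ = d_o³(1−k⁴), so d_s = 191·(1−0.834⁴)^(1/3) = 153.2 mm.
Area ratio A_h/A_s = d_o²(1−k²)/d_s² = (1−k²)/(1−k⁴)^(2/3) = 0.4731.
Mass saving = 1 − 0.4731 = 52.7 %.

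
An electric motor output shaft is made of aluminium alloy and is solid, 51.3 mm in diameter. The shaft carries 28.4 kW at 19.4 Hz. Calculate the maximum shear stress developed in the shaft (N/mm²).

8.79 N/mm²

ω = 2π·19.4 = 121.9 rad/s, so T = P/ω = 28.4×10³ / 121.9 = 233.0 N·m.
J = πd⁴/32 = π(0.0513)⁴/32 = 6.799×10^-7 m⁴.
τ_max = T·r/J = 233.0 × 0.0256 / 6.799×10^-7 = 8.789×10^6 Pa.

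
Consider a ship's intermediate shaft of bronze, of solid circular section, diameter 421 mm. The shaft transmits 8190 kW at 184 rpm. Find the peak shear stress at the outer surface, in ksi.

4.21 ksi

ω = 2π·184/60 = 19.27 rad/s, so T = P/ω = 8190×10³ / 19.27 = 425000 N·m.
J = πd⁴/32 = π(0.421)⁴/32 = 3.084×10^-3 m⁴.
τ_max = T·r/J = 425000 × 0.210 / 3.084×10^-3 = 2.901×10^7 Pa.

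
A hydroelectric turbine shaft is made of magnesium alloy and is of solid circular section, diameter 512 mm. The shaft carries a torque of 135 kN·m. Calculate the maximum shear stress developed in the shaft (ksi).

J = πd⁴/32 = π(0.512)⁴/32 = 6.747×10^-3 m⁴.
τ_max = T·r/J = 135000 × 0.256 / 6.747×10^-3 = 5.123×10^6 Pa.

0.743 ksi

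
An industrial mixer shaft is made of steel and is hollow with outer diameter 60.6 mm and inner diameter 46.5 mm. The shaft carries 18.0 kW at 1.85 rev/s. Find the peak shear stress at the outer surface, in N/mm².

54.2 N/mm²

ω = 2π·1.85 = 11.62 rad/s, so T = P/ω = 18.0×10³ / 11.62 = 1549 N·m.
J = π(d_o⁴ − d_i⁴)/32 = π(0.0606⁴ − 0.0465⁴)/32 = 8.650×10^-7 m⁴.
τ_max = T·r/J = 1549 × 0.0303 / 8.650×10^-7 = 5.424×10^7 Pa.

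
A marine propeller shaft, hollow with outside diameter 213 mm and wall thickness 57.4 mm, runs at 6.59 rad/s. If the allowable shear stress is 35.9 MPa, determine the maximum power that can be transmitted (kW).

J = π(d_o⁴ − d_i⁴)/32 = π(0.213⁴ − 0.0982⁴)/32 = 1.929×10^-4 m⁴.
T_max = τ_allow·J/r = 3.59×10^7 × 1.929×10^-4 / 0.106 = 65040 N·m.
ω = 6.59 rad/s, so P_max = T_max·ω = 4.286×10^5 W.

429 kW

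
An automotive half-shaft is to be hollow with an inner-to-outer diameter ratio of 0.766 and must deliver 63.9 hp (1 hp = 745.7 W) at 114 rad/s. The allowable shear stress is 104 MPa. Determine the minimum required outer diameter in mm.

ω = 114 rad/s, so T = P/ω = 63.9×745.7 / 114.0 = 418.0 N·m.
For a hollow shaft with d_i/d_o = 0.766: τ_max = 16T/(π d_o³ (1−k⁴)), so d_o = [16T/(π τ_allow (1−k⁴))]^(1/3) = [16·418.0/(π·1.04×10^8·0.6557)]^(1/3) = 0.03149 m.

31.5 mm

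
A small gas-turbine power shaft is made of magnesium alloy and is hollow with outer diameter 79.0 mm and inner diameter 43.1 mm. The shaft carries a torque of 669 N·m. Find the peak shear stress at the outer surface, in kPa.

7580 kPa

J = π(d_o⁴ − d_i⁴)/32 = π(0.0790⁴ − 0.0431⁴)/32 = 3.485×10^-6 m⁴.
τ_max = T·r/J = 669.0 × 0.0395 / 3.485×10^-6 = 7.582×10^6 Pa.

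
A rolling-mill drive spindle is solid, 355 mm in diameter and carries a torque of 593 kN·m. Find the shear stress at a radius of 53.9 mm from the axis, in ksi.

J = πd⁴/32 = π(0.355)⁴/32 = 1.559×10^-3 m⁴.
Shear stress varies linearly with radius: τ = T·r/J = 593000 × 0.0539 / 1.559×10^-3 = 2.050×10^7 Pa.

2.97 ksi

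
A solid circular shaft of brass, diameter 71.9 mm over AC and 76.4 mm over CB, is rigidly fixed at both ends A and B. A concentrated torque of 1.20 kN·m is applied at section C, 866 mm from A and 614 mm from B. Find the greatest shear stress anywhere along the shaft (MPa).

8.81 MPa

Compatibility: T_A·a/J_AC = T_B·b/J_CB with T_A + T_B = T₀.
J_AC = 2.62×10^-6 m⁴, J_CB = 3.34×10^-6 m⁴, so T_A = T₀·(J_AC/a)/((J_AC/a)+(J_CB/b)) = 428.9 N·m, T_B = 771.1 N·m.
τ in each portion: τ_AC = 5.88×10^6 Pa, τ_CB = 8.81×10^6 Pa; maximum is in CB.
τ_max = T_CB·r/J = 771.1·0.0382/3.34×10^-6 = 8.807×10^6 Pa.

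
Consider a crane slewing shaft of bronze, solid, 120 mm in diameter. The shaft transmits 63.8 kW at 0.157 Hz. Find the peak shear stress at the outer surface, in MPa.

191 MPa

ω = 2π·0.157 = 0.9865 rad/s, so T = P/ω = 63.8×10³ / 0.9865 = 64680 N·m.
J = πd⁴/32 = π(0.120)⁴/32 = 2.036×10^-5 m⁴.
τ_max = T·r/J = 64680 × 0.0600 / 2.036×10^-5 = 1.906×10^8 Pa.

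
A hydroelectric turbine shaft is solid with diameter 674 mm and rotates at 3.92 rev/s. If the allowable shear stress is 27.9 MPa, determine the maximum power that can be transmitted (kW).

J = πd⁴/32 = π(0.674)⁴/32 = 0.02026 m⁴.
T_max = τ_allow·J/r = 2.79×10^7 × 0.02026 / 0.337 = 1.677e6 N·m.
ω = 2π·3.92 = 24.63 rad/s, so P_max = T_max·ω = 4.131×10^7 W.

41300 kW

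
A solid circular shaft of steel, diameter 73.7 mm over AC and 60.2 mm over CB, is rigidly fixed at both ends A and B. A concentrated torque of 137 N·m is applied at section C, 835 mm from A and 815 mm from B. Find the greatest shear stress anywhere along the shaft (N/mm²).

Compatibility: T_A·a/J_AC = T_B·b/J_CB with T_A + T_B = T₀.
J_AC = 2.90×10^-6 m⁴, J_CB = 1.29×10^-6 m⁴, so T_A = T₀·(J_AC/a)/((J_AC/a)+(J_CB/b)) = 94.09 N·m, T_B = 42.91 N·m.
τ in each portion: τ_AC = 1.20×10^6 Pa, τ_CB = 1.00×10^6 Pa; maximum is in AC.
τ_max = T_AC·r/J = 94.09·0.0369/2.90×10^-6 = 1.197×10^6 Pa.

1.20 N/mm²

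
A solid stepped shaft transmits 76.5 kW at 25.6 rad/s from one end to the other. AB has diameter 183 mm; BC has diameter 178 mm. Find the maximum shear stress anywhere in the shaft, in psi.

391 psi

ω = 25.6 rad/s, so T = P/ω = 76.5×10³ / 25.60 = 2988 N·m.
Under the same torque, τ_max = 16T/(πd³) is largest where d is smallest — segment BC (d = 178 mm).
τ_max = 16·2988/(π·(0.178)³) = 2.699×10^6 Pa.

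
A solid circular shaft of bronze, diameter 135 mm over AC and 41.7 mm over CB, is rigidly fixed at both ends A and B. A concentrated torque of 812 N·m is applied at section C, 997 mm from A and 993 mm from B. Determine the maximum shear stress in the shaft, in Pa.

Compatibility: T_A·a/J_AC = T_B·b/J_CB with T_A + T_B = T₀.
J_AC = 3.26×10^-5 m⁴, J_CB = 2.97×10^-7 m⁴, so T_A = T₀·(J_AC/a)/((J_AC/a)+(J_CB/b)) = 804.6 N·m, T_B = 7.355 N·m.
τ in each portion: τ_AC = 1.67×10^6 Pa, τ_CB = 5.17×10^5 Pa; maximum is in AC.
τ_max = T_AC·r/J = 804.6·0.0675/3.26×10^-5 = 1.666×10^6 Pa.

1.67e6 Pa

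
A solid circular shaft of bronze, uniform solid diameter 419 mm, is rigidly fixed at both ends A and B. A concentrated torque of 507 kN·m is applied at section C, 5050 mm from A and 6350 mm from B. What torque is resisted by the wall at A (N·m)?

282000 N·m

With uniform GJ and both ends fixed, compatibility θ_AC = θ_CB gives T_A·a = T_B·b, together with T_A + T_B = T₀.
T_A = T₀·b/(a+b) = 507000·6350/11400 = 282400 N·m; T_B = 224600 N·m.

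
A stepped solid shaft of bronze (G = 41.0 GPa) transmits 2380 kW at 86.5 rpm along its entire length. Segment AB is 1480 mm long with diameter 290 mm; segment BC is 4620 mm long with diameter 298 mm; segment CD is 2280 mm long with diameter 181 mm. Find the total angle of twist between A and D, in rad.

0.191 rad

ω = 2π·86.5/60 = 9.058 rad/s, so T = P/ω = 2380×10³ / 9.058 = 262700 N·m.
J_AB = π(0.290)⁴/32 = 6.94×10^-4 m⁴; J_BC = π(0.298)⁴/32 = 7.74×10^-4 m⁴; J_CD = π(0.181)⁴/32 = 1.05×10^-4 m⁴.
θ = (T/G)·Σ L_i/J_i = (262700/41.0×10⁹)·(1.48/6.94×10^-4 + 4.62/7.74×10^-4 + 2.28/1.05×10^-4) = 0.1906 rad.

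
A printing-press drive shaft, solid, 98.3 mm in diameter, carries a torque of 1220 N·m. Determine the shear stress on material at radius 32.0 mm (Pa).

J = πd⁴/32 = π(0.0983)⁴/32 = 9.167×10^-6 m⁴.
Shear stress varies linearly with radius: τ = T·r/J = 1220 × 0.0320 / 9.167×10^-6 = 4.259×10^6 Pa.

4.26e6 Pa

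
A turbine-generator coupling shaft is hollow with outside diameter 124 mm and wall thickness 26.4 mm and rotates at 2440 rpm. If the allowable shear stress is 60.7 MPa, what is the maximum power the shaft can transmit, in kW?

5180 kW

J = π(d_o⁴ − d_i⁴)/32 = π(0.124⁴ − 0.0712⁴)/32 = 2.069×10^-5 m⁴.
T_max = τ_allow·J/r = 6.07×10^7 × 2.069×10^-5 / 0.0620 = 20250 N·m.
ω = 2π·2440/60 = 255.5 rad/s, so P_max = T_max·ω = 5.175×10^6 W.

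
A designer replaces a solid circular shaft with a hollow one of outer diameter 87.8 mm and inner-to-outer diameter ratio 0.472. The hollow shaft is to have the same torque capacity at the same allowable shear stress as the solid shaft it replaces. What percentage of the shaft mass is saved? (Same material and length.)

19.6 %

Equal τ_max and T ⇒ the solid shaft needs d_s³ = d_o³(1−k⁴), so d_s = 87.8·(1−0.472⁴)^(1/3) = 86.32 mm.
Area ratio A_h/A_s = d_o²(1−k²)/d_s² = (1−k²)/(1−k⁴)^(2/3) = 0.8040.
Mass saving = 1 − 0.8040 = 19.6 %.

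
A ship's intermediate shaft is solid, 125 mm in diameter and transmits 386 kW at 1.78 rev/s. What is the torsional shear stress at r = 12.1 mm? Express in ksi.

2.53 ksi

ω = 2π·1.78 = 11.18 rad/s, so T = P/ω = 386×10³ / 11.18 = 34510 N·m.
J = πd⁴/32 = π(0.125)⁴/32 = 2.397×10^-5 m⁴.
Shear stress varies linearly with radius: τ = T·r/J = 34510 × 0.0121 / 2.397×10^-5 = 1.742×10^7 Pa.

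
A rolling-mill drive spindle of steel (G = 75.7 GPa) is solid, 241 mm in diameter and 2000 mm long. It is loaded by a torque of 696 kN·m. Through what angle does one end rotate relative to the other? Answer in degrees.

J = πd⁴/32 = π(0.241)⁴/32 = 3.312×10^-4 m⁴.
θ = T·L/(G·J) = 696000 × 2.00 / (75.7×10⁹ × 3.312×10^-4) = 0.05552 rad.

3.18°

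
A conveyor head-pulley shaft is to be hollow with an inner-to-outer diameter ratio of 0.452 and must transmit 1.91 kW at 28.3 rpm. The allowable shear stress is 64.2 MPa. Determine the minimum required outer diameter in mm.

ω = 2π·28.3/60 = 2.964 rad/s, so T = P/ω = 1.91×10³ / 2.964 = 644.5 N·m.
For a hollow shaft with d_i/d_o = 0.452: τ_max = 16T/(π d_o³ (1−k⁴)), so d_o = [16T/(π τ_allow (1−k⁴))]^(1/3) = [16·644.5/(π·6.42×10^7·0.9583)]^(1/3) = 0.03765 m.

37.6 mm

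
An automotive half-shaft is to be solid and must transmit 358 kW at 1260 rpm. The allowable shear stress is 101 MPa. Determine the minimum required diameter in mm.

51.5 mm

ω = 2π·1260/60 = 131.9 rad/s, so T = P/ω = 358×10³ / 131.9 = 2713 N·m.
For a solid shaft τ_max = 16T/(πd³), so d = (16T/(π τ_allow))^(1/3) = (16·2713/(π·1.01×10^8))^(1/3) = 0.05153 m.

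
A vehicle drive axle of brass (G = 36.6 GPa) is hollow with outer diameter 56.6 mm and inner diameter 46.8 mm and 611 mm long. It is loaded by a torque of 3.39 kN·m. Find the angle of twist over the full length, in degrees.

J = π(d_o⁴ − d_i⁴)/32 = π(0.0566⁴ − 0.0468⁴)/32 = 5.366×10^-7 m⁴.
θ = T·L/(G·J) = 3390 × 0.611 / (36.6×10⁹ × 5.366×10^-7) = 0.1055 rad.

6.04°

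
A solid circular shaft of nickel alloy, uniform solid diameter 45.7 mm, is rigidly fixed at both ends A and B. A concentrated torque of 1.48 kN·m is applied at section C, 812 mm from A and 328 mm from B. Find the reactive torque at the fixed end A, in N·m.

426 N·m

With uniform GJ and both ends fixed, compatibility θ_AC = θ_CB gives T_A·a = T_B·b, together with T_A + T_B = T₀.
T_A = T₀·b/(a+b) = 1480·328/1140 = 425.8 N·m; T_B = 1054 N·m.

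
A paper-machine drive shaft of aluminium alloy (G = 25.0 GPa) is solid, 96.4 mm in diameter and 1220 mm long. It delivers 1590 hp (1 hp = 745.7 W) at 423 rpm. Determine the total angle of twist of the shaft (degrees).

8.83°

ω = 2π·423/60 = 44.30 rad/s, so T = P/ω = 1590×745.7 / 44.30 = 26770 N·m.
J = πd⁴/32 = π(0.0964)⁴/32 = 8.478×10^-6 m⁴.
θ = T·L/(G·J) = 26770 × 1.22 / (25.0×10⁹ × 8.478×10^-6) = 0.1541 rad.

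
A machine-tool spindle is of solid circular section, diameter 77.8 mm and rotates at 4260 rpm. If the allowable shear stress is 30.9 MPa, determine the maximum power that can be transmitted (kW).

1270 kW

J = πd⁴/32 = π(0.0778)⁴/32 = 3.597×10^-6 m⁴.
T_max = τ_allow·J/r = 3.09×10^7 × 3.597×10^-6 / 0.0389 = 2857 N·m.
ω = 2π·4260/60 = 446.1 rad/s, so P_max = T_max·ω = 1.275×10^6 W.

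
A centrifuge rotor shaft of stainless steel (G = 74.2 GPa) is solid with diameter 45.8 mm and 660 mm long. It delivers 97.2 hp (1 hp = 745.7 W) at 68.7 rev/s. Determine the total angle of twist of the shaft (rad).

ω = 2π·68.7 = 431.7 rad/s, so T = P/ω = 97.2×745.7 / 431.7 = 167.9 N·m.
J = πd⁴/32 = π(0.0458)⁴/32 = 4.320×10^-7 m⁴.
θ = T·L/(G·J) = 167.9 × 0.660 / (74.2×10⁹ × 4.320×10^-7) = 3.458×10^-3 rad.

0.00346 rad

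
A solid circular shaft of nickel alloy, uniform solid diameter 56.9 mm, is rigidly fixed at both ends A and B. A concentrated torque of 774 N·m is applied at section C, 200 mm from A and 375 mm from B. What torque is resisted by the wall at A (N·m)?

With uniform GJ and both ends fixed, compatibility θ_AC = θ_CB gives T_A·a = T_B·b, together with T_A + T_B = T₀.
T_A = T₀·b/(a+b) = 774.0·375/575.0 = 504.8 N·m; T_B = 269.2 N·m.

505 N·m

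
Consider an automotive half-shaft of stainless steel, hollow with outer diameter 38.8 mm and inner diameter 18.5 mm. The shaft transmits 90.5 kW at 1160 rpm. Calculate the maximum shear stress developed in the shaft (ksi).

9.93 ksi

ω = 2π·1160/60 = 121.5 rad/s, so T = P/ω = 90.5×10³ / 121.5 = 745.0 N·m.
J = π(d_o⁴ − d_i⁴)/32 = π(0.0388⁴ − 0.0185⁴)/32 = 2.110×10^-7 m⁴.
τ_max = T·r/J = 745.0 × 0.0194 / 2.110×10^-7 = 6.850×10^7 Pa.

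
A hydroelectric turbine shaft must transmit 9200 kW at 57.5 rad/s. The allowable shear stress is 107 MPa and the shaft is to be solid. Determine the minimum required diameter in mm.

197 mm

ω = 57.5 rad/s, so T = P/ω = 9200×10³ / 57.50 = 160000 N·m.
For a solid shaft τ_max = 16T/(πd³), so d = (16T/(π τ_allow))^(1/3) = (16·160000/(π·1.07×10^8))^(1/3) = 0.1967 m.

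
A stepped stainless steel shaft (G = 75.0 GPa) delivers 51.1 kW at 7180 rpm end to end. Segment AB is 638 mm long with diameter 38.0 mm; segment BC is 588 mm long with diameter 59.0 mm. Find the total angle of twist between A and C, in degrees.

ω = 2π·7180/60 = 751.9 rad/s, so T = P/ω = 51.1×10³ / 751.9 = 67.96 N·m.
J_AB = π(0.0380)⁴/32 = 2.05×10^-7 m⁴; J_BC = π(0.0590)⁴/32 = 1.19×10^-6 m⁴.
θ = (T/G)·Σ L_i/J_i = (67.96/75.0×10⁹)·(0.638/2.05×10^-7 + 0.588/1.19×10^-6) = 3.272×10^-3 rad.

0.187°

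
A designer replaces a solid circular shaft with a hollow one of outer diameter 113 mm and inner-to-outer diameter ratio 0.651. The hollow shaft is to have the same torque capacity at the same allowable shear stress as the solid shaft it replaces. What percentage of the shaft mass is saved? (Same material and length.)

Equal τ_max and T ⇒ the solid shaft needs d_s³ = d_o³(1−k⁴), so d_s = 113·(1−0.651⁴)^(1/3) = 105.8 mm.
Area ratio A_h/A_s = d_o²(1−k²)/d_s² = (1−k²)/(1−k⁴)^(2/3) = 0.6575.
Mass saving = 1 − 0.6575 = 34.3 %.

34.3 %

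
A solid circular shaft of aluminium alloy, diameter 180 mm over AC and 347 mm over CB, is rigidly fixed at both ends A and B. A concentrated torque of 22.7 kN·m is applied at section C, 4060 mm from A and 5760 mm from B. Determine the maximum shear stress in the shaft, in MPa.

2.51 MPa

Compatibility: T_A·a/J_AC = T_B·b/J_CB with T_A + T_B = T₀.
J_AC = 1.03×10^-4 m⁴, J_CB = 1.42×10^-3 m⁴, so T_A = T₀·(J_AC/a)/((J_AC/a)+(J_CB/b)) = 2115 N·m, T_B = 20590 N·m.
τ in each portion: τ_AC = 1.85×10^6 Pa, τ_CB = 2.51×10^6 Pa; maximum is in CB.
τ_max = T_CB·r/J = 20590·0.173/1.42×10^-3 = 2.509×10^6 Pa.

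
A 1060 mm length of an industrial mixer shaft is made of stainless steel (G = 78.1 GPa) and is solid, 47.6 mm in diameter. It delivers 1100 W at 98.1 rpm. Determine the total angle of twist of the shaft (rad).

0.00288 rad

ω = 2π·98.1/60 = 10.27 rad/s, so T = P/ω = 1100 / 10.27 = 107.1 N·m.
J = πd⁴/32 = π(0.0476)⁴/32 = 5.040×10^-7 m⁴.
θ = T·L/(G·J) = 107.1 × 1.06 / (78.1×10⁹ × 5.040×10^-7) = 2.884×10^-3 rad.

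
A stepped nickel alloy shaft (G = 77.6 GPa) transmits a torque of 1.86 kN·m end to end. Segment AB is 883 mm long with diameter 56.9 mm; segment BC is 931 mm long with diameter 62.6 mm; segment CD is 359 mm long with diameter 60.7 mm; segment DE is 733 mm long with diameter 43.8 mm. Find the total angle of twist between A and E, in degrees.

5.18°

J_AB = π(0.0569)⁴/32 = 1.03×10^-6 m⁴; J_BC = π(0.0626)⁴/32 = 1.51×10^-6 m⁴; J_CD = π(0.0607)⁴/32 = 1.33×10^-6 m⁴; J_DE = π(0.0438)⁴/32 = 3.61×10^-7 m⁴.
θ = (T/G)·Σ L_i/J_i = (1860/77.6×10⁹)·(0.883/1.03×10^-6 + 0.931/1.51×10^-6 + 0.359/1.33×10^-6 + 0.733/3.61×10^-7) = 0.09045 rad.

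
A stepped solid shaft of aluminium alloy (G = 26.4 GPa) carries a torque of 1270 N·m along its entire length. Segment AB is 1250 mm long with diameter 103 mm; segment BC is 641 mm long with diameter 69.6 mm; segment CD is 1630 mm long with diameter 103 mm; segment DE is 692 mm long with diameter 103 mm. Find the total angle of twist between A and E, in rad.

0.0289 rad

J_AB = π(0.103)⁴/32 = 1.10×10^-5 m⁴; J_BC = π(0.0696)⁴/32 = 2.30×10^-6 m⁴; J_CD = π(0.103)⁴/32 = 1.10×10^-5 m⁴; J_DE = π(0.103)⁴/32 = 1.10×10^-5 m⁴.
θ = (T/G)·Σ L_i/J_i = (1270/26.4×10⁹)·(1.25/1.10×10^-5 + 0.641/2.30×10^-6 + 1.63/1.10×10^-5 + 0.692/1.10×10^-5) = 0.02894 rad.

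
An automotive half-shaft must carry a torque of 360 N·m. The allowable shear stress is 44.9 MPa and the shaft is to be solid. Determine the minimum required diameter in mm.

34.4 mm

For a solid shaft τ_max = 16T/(πd³), so d = (16T/(π τ_allow))^(1/3) = (16·360.0/(π·4.49×10^7))^(1/3) = 0.03444 m.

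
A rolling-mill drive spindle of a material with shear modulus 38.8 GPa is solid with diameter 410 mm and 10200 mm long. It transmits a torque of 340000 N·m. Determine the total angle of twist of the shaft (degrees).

J = πd⁴/32 = π(0.410)⁴/32 = 2.774×10^-3 m⁴.
θ = T·L/(G·J) = 340000 × 10.2 / (38.8×10⁹ × 2.774×10^-3) = 0.03222 rad.

1.85°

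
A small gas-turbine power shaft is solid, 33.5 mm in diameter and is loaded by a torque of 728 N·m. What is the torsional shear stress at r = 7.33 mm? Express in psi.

6260 psi

J = πd⁴/32 = π(0.0335)⁴/32 = 1.236×10^-7 m⁴.
Shear stress varies linearly with radius: τ = T·r/J = 728.0 × 0.00733 / 1.236×10^-7 = 4.316×10^7 Pa.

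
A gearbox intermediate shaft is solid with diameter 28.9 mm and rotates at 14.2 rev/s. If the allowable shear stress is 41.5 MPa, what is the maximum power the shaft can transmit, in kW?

J = πd⁴/32 = π(0.0289)⁴/32 = 6.848×10^-8 m⁴.
T_max = τ_allow·J/r = 4.15×10^7 × 6.848×10^-8 / 0.0144 = 196.7 N·m.
ω = 2π·14.2 = 89.22 rad/s, so P_max = T_max·ω = 1.755×10^4 W.

17.5 kW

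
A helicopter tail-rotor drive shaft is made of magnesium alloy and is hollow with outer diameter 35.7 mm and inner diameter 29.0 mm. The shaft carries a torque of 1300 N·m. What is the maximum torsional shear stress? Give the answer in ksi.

37.4 ksi

J = π(d_o⁴ − d_i⁴)/32 = π(0.0357⁴ − 0.0290⁴)/32 = 9.003×10^-8 m⁴.
τ_max = T·r/J = 1300 × 0.0179 / 9.003×10^-8 = 2.577×10^8 Pa.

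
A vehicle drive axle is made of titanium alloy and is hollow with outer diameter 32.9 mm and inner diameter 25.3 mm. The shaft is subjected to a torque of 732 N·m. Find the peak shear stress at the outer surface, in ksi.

23.3 ksi

J = π(d_o⁴ − d_i⁴)/32 = π(0.0329⁴ − 0.0253⁴)/32 = 7.480×10^-8 m⁴.
τ_max = T·r/J = 732.0 × 0.0164 / 7.480×10^-8 = 1.610×10^8 Pa.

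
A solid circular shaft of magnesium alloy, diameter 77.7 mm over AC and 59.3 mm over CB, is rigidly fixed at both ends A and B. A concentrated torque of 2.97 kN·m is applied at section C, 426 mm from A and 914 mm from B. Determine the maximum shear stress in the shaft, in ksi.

4.04 ksi

Compatibility: T_A·a/J_AC = T_B·b/J_CB with T_A + T_B = T₀.
J_AC = 3.58×10^-6 m⁴, J_CB = 1.21×10^-6 m⁴, so T_A = T₀·(J_AC/a)/((J_AC/a)+(J_CB/b)) = 2564 N·m, T_B = 405.5 N·m.
τ in each portion: τ_AC = 2.78×10^7 Pa, τ_CB = 9.90×10^6 Pa; maximum is in AC.
τ_max = T_AC·r/J = 2564·0.0389/3.58×10^-6 = 2.784×10^7 Pa.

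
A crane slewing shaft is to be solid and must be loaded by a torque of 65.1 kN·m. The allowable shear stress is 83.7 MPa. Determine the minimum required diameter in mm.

For a solid shaft τ_max = 16T/(πd³), so d = (16T/(π τ_allow))^(1/3) = (16·65100/(π·8.37×10^7))^(1/3) = 0.1582 m.

158 mm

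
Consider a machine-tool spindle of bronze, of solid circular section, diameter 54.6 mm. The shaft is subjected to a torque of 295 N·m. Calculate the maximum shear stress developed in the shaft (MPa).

9.23 MPa

J = πd⁴/32 = π(0.0546)⁴/32 = 8.725×10^-7 m⁴.
τ_max = T·r/J = 295.0 × 0.0273 / 8.725×10^-7 = 9.230×10^6 Pa.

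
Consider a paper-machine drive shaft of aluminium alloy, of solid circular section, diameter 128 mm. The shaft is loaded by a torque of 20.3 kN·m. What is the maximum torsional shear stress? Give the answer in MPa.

J = πd⁴/32 = π(0.128)⁴/32 = 2.635×10^-5 m⁴.
τ_max = T·r/J = 20300 × 0.0640 / 2.635×10^-5 = 4.930×10^7 Pa.

49.3 MPa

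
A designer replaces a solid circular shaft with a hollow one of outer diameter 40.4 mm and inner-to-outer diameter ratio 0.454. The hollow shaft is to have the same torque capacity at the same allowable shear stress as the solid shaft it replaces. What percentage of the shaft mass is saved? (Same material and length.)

18.3 %

Equal τ_max and T ⇒ the solid shaft needs d_s³ = d_o³(1−k⁴), so d_s = 40.4·(1−0.454⁴)^(1/3) = 39.82 mm.
Area ratio A_h/A_s = d_o²(1−k²)/d_s² = (1−k²)/(1−k⁴)^(2/3) = 0.8172.
Mass saving = 1 − 0.8172 = 18.3 %.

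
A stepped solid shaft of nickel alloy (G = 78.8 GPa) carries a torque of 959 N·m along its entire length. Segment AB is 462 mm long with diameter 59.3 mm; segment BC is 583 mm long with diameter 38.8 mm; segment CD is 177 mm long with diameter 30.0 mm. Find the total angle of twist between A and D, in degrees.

3.64°

J_AB = π(0.0593)⁴/32 = 1.21×10^-6 m⁴; J_BC = π(0.0388)⁴/32 = 2.22×10^-7 m⁴; J_CD = π(0.0300)⁴/32 = 7.95×10^-8 m⁴.
θ = (T/G)·Σ L_i/J_i = (959.0/78.8×10⁹)·(0.462/1.21×10^-6 + 0.583/2.22×10^-7 + 0.177/7.95×10^-8) = 0.06361 rad.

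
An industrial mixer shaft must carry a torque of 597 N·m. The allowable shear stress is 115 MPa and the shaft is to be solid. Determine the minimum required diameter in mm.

For a solid shaft τ_max = 16T/(πd³), so d = (16T/(π τ_allow))^(1/3) = (16·597.0/(π·1.15×10^8))^(1/3) = 0.02979 m.

29.8 mm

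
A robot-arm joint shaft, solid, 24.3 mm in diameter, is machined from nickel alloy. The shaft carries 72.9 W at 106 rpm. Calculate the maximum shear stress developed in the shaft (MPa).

ω = 2π·106/60 = 11.10 rad/s, so T = P/ω = 72.9 / 11.10 = 6.567 N·m.
J = πd⁴/32 = π(0.0243)⁴/32 = 3.423×10^-8 m⁴.
τ_max = T·r/J = 6.567 × 0.0122 / 3.423×10^-8 = 2.331×10^6 Pa.

2.33 MPa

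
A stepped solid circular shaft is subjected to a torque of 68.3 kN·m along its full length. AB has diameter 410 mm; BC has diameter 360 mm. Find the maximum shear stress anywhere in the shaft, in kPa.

7460 kPa

Under the same torque, τ_max = 16T/(πd³) is largest where d is smallest — segment BC (d = 360 mm).
τ_max = 16·68300/(π·(0.360)³) = 7.456×10^6 Pa.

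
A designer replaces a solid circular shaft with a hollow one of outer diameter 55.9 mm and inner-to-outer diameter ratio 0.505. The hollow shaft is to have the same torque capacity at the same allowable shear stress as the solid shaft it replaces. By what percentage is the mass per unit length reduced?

22.1 %

Equal τ_max and T ⇒ the solid shaft needs d_s³ = d_o³(1−k⁴), so d_s = 55.9·(1−0.505⁴)^(1/3) = 54.66 mm.
Area ratio A_h/A_s = d_o²(1−k²)/d_s² = (1−k²)/(1−k⁴)^(2/3) = 0.7791.
Mass saving = 1 − 0.7791 = 22.1 %.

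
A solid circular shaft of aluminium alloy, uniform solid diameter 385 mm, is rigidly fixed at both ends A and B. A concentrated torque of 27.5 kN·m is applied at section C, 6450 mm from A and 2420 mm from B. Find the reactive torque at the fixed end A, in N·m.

7500 N·m

With uniform GJ and both ends fixed, compatibility θ_AC = θ_CB gives T_A·a = T_B·b, together with T_A + T_B = T₀.
T_A = T₀·b/(a+b) = 27500·2420/8870 = 7503 N·m; T_B = 20000 N·m.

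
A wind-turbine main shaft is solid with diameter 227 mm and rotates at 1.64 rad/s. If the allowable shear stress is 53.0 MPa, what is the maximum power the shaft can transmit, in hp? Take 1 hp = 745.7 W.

J = πd⁴/32 = π(0.227)⁴/32 = 2.607×10^-4 m⁴.
T_max = τ_allow·J/r = 5.30×10^7 × 2.607×10^-4 / 0.114 = 121700 N·m.
ω = 1.64 rad/s, so P_max = T_max·ω = 1.996×10^5 W.

268 hp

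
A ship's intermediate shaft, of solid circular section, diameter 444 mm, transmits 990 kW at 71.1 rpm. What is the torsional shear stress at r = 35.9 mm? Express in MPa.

ω = 2π·71.1/60 = 7.446 rad/s, so T = P/ω = 990×10³ / 7.446 = 133000 N·m.
J = πd⁴/32 = π(0.444)⁴/32 = 3.815×10^-3 m⁴.
Shear stress varies linearly with radius: τ = T·r/J = 133000 × 0.0359 / 3.815×10^-3 = 1.251×10^6 Pa.

1.25 MPa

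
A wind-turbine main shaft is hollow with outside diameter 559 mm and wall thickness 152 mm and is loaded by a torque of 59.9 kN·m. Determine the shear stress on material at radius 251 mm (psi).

J = π(d_o⁴ − d_i⁴)/32 = π(0.559⁴ − 0.255⁴)/32 = 9.171×10^-3 m⁴.
Shear stress varies linearly with radius: τ = T·r/J = 59900 × 0.251 / 9.171×10^-3 = 1.639×10^6 Pa.

238 psi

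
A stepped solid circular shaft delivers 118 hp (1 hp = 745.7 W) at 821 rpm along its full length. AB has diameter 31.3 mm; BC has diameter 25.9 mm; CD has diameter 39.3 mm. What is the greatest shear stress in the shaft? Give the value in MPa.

ω = 2π·821/60 = 85.97 rad/s, so T = P/ω = 118×745.7 / 85.97 = 1023 N·m.
Under the same torque, τ_max = 16T/(πd³) is largest where d is smallest — segment BC (d = 25.9 mm).
τ_max = 16·1023/(π·(0.0259)³) = 3.000×10^8 Pa.

300 MPa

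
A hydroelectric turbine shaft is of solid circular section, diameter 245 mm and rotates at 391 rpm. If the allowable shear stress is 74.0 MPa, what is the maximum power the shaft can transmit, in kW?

8750 kW

J = πd⁴/32 = π(0.245)⁴/32 = 3.537×10^-4 m⁴.
T_max = τ_allow·J/r = 7.40×10^7 × 3.537×10^-4 / 0.122 = 213700 N·m.
ω = 2π·391/60 = 40.95 rad/s, so P_max = T_max·ω = 8.749×10^6 W.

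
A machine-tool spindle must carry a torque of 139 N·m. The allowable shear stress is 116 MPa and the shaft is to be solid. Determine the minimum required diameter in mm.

For a solid shaft τ_max = 16T/(πd³), so d = (16T/(π τ_allow))^(1/3) = (16·139.0/(π·1.16×10^8))^(1/3) = 0.01827 m.

18.3 mm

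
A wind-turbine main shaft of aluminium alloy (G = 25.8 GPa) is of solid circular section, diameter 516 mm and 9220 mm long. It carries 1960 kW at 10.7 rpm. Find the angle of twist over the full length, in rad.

0.0898 rad

ω = 2π·10.7/60 = 1.121 rad/s, so T = P/ω = 1960×10³ / 1.121 = 1.749e6 N·m.
J = πd⁴/32 = π(0.516)⁴/32 = 6.960×10^-3 m⁴.
θ = T·L/(G·J) = 1.749e6 × 9.22 / (25.8×10⁹ × 6.960×10^-3) = 0.08982 rad.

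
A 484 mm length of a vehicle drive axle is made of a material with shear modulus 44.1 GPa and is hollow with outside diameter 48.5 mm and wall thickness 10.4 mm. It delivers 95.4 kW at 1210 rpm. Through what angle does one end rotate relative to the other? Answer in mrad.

17.0 mrad

ω = 2π·1210/60 = 126.7 rad/s, so T = P/ω = 95.4×10³ / 126.7 = 752.9 N·m.
J = π(d_o⁴ − d_i⁴)/32 = π(0.0485⁴ − 0.0277⁴)/32 = 4.854×10^-7 m⁴.
θ = T·L/(G·J) = 752.9 × 0.484 / (44.1×10⁹ × 4.854×10^-7) = 0.01702 rad.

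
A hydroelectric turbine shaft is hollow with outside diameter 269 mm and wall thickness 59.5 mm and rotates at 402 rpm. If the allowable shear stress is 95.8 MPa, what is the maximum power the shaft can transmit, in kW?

J = π(d_o⁴ − d_i⁴)/32 = π(0.269⁴ − 0.150⁴)/32 = 4.644×10^-4 m⁴.
T_max = τ_allow·J/r = 9.58×10^7 × 4.644×10^-4 / 0.135 = 330700 N·m.
ω = 2π·402/60 = 42.10 rad/s, so P_max = T_max·ω = 1.392×10^7 W.

13900 kW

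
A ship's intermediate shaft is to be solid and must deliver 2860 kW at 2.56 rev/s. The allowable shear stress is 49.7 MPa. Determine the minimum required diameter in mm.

ω = 2π·2.56 = 16.08 rad/s, so T = P/ω = 2860×10³ / 16.08 = 177800 N·m.
For a solid shaft τ_max = 16T/(πd³), so d = (16T/(π τ_allow))^(1/3) = (16·177800/(π·4.97×10^7))^(1/3) = 0.2631 m.

263 mm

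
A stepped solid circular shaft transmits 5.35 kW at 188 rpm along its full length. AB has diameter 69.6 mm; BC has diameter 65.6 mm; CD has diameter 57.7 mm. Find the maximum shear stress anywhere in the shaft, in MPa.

7.20 MPa

ω = 2π·188/60 = 19.69 rad/s, so T = P/ω = 5.35×10³ / 19.69 = 271.7 N·m.
Under the same torque, τ_max = 16T/(πd³) is largest where d is smallest — segment CD (d = 57.7 mm).
τ_max = 16·271.7/(π·(0.0577)³) = 7.205×10^6 Pa.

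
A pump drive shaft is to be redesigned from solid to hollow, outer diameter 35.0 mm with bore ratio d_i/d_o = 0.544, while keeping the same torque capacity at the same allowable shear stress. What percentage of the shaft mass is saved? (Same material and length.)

25.2 %

Equal τ_max and T ⇒ the solid shaft needs d_s³ = d_o³(1−k⁴), so d_s = 35.0·(1−0.544⁴)^(1/3) = 33.95 mm.
Area ratio A_h/A_s = d_o²(1−k²)/d_s² = (1−k²)/(1−k⁴)^(2/3) = 0.7484.
Mass saving = 1 − 0.7484 = 25.2 %.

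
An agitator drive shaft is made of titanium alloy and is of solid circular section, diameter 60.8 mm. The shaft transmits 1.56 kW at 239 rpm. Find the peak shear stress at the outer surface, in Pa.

1.41e6 Pa

ω = 2π·239/60 = 25.03 rad/s, so T = P/ω = 1.56×10³ / 25.03 = 62.33 N·m.
J = πd⁴/32 = π(0.0608)⁴/32 = 1.342×10^-6 m⁴.
τ_max = T·r/J = 62.33 × 0.0304 / 1.342×10^-6 = 1.412×10^6 Pa.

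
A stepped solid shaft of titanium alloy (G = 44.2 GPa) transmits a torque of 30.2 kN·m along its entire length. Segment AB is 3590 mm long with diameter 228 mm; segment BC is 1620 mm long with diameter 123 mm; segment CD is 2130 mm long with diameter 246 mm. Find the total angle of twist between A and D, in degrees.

3.58°

J_AB = π(0.228)⁴/32 = 2.65×10^-4 m⁴; J_BC = π(0.123)⁴/32 = 2.25×10^-5 m⁴; J_CD = π(0.246)⁴/32 = 3.60×10^-4 m⁴.
θ = (T/G)·Σ L_i/J_i = (30200/44.2×10⁹)·(3.59/2.65×10^-4 + 1.62/2.25×10^-5 + 2.13/3.60×10^-4) = 0.06255 rad.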